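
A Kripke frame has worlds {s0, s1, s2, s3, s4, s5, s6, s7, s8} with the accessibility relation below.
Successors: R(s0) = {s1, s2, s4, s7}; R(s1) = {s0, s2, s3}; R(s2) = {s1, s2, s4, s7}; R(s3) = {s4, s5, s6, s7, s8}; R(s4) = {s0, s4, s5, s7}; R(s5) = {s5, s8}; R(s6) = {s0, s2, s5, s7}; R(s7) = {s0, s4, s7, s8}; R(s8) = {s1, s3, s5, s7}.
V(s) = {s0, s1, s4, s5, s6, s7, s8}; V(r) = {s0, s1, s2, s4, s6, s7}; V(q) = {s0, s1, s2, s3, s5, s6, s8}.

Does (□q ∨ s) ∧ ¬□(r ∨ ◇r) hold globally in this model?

Let φ = (□q ∨ s) ∧ ¬□(r ∨ ◇r). Evaluate φ at each world:
  s0 (successors {s1, s2, s4, s7}): φ is false.
  s1 (successors {s0, s2, s3}): φ is false.
  s2 (successors {s1, s2, s4, s7}): φ is false.
  s3 (successors {s4, s5, s6, s7, s8}): φ is false.
  s4 (successors {s0, s4, s5, s7}): φ is true.
  s5 (successors {s5, s8}): φ is true.
  s6 (successors {s0, s2, s5, s7}): φ is true.
  s7 (successors {s0, s4, s7, s8}): φ is false.
  s8 (successors {s1, s3, s5, s7}): φ is true.
Detail at s0 (counterexample):
  At s0: □q ∨ s is true, ¬□(r ∨ ◇r) is false, so (□q ∨ s) ∧ ¬□(r ∨ ◇r) is false.
    At s0: □q is false, s is true, so □q ∨ s is true.
      At s0: □q requires q at every successor {s1, s2, s4, s7}.
        q fails at s4, so □q is false at s0.
    At s0: □(r ∨ ◇r) is true, so ¬□(r ∨ ◇r) is false.
      At s0: □(r ∨ ◇r) requires r ∨ ◇r at every successor {s1, s2, s4, s7}.
        At s1: r ∨ ◇r is true.
        At s2: r ∨ ◇r is true.
        At s4: r ∨ ◇r is true.
        At s7: r ∨ ◇r is true.
      So □(r ∨ ◇r) is true at s0.

No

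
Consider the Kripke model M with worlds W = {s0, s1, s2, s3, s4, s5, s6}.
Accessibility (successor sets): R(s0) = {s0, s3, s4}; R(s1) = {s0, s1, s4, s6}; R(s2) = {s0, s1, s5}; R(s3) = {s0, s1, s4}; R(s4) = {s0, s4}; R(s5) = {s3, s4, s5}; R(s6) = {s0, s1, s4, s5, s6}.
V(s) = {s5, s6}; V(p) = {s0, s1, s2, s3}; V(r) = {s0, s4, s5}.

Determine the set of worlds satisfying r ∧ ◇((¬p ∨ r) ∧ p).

s0, s4

Let φ = r ∧ ◇((¬p ∨ r) ∧ p). Evaluate φ at each world:
  s0 (successors {s0, s3, s4}): φ is true.
  s1 (successors {s0, s1, s4, s6}): φ is false.
  s2 (successors {s0, s1, s5}): φ is false.
  s3 (successors {s0, s1, s4}): φ is false.
  s4 (successors {s0, s4}): φ is true.
  s5 (successors {s3, s4, s5}): φ is false.
  s6 (successors {s0, s1, s4, s5, s6}): φ is false.
For instance, at s2:
  At s2: r is false, ◇((¬p ∨ r) ∧ p) is true, so r ∧ ◇((¬p ∨ r) ∧ p) is false.
    At s2: ◇((¬p ∨ r) ∧ p) requires (¬p ∨ r) ∧ p at some successor in {s0, s1, s5}.
      (¬p ∨ r) ∧ p holds at s0, so ◇((¬p ∨ r) ∧ p) is true at s2.
Satisfying worlds: {s0, s4}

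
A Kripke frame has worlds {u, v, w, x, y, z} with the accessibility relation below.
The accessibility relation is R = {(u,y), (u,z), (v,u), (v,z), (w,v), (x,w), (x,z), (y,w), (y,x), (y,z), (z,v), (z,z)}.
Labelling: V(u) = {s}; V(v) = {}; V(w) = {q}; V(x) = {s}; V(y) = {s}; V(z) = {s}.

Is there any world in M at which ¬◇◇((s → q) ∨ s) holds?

Recall that ◇ψ holds at a world iff ψ holds at some accessible world.
Let φ = ¬◇◇((s → q) ∨ s). Evaluate φ at each world:
  u (successors {y, z}): φ is false.
  v (successors {u, z}): φ is false.
  w (successors {v}): φ is false.
  x (successors {w, z}): φ is false.
  y (successors {w, x, z}): φ is false.
  z (successors {v, z}): φ is false.
For instance, at u:
  At u: ◇◇((s → q) ∨ s) is true, so ¬◇◇((s → q) ∨ s) is false.
    At u: ◇◇((s → q) ∨ s) requires ◇((s → q) ∨ s) at some successor in {y, z}.
      ◇((s → q) ∨ s) holds at y, so ◇◇((s → q) ∨ s) is true at u.

No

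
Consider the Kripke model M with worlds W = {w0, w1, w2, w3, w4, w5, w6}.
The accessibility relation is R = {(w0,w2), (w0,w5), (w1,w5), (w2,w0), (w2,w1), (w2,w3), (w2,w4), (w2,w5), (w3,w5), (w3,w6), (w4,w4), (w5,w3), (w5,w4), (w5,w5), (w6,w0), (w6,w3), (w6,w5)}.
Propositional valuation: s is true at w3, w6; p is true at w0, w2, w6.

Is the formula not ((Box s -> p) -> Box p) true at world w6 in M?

Yes

At w6: (Box s -> p) -> Box p is false, so not ((Box s -> p) -> Box p) is true.
  At w6: Box s -> p is true, Box p is false, so (Box s -> p) -> Box p is false.
    At w6: Box s is false, p is true, so Box s -> p is true.
      At w6: Box s requires s at every successor {w0, w3, w5}.
        s fails at w0, so Box s is false at w6.
    At w6: Box p requires p at every successor {w0, w3, w5}.
      p fails at w3, so Box p is false at w6.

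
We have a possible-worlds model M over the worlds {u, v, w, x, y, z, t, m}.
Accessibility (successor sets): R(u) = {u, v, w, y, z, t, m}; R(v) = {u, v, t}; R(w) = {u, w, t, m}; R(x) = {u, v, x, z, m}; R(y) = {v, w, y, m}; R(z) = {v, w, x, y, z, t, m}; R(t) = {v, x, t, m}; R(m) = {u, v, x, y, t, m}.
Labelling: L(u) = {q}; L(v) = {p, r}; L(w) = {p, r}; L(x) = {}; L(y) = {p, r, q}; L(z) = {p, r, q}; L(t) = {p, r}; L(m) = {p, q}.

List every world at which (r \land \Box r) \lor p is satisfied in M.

Let φ = (r \land \Box r) \lor p. Evaluate φ at each world:
  u (successors {u, v, w, y, z, t, m}): φ is false.
  v (successors {u, v, t}): φ is true.
  w (successors {u, w, t, m}): φ is true.
  x (successors {u, v, x, z, m}): φ is false.
  y (successors {v, w, y, m}): φ is true.
  z (successors {v, w, x, y, z, t, m}): φ is true.
  t (successors {v, x, t, m}): φ is true.
  m (successors {u, v, x, y, t, m}): φ is true.
For instance, at m:
  At m: r \land \Box r is false, p is true, so (r \land \Box r) \lor p is true.
    At m: r is false, \Box r is false, so r \land \Box r is false.
      At m: \Box r requires r at every successor {u, v, x, y, t, m}.
        r fails at u, so \Box r is false at m.
Satisfying worlds: {v, w, y, z, t, m}

v, w, y, z, t, m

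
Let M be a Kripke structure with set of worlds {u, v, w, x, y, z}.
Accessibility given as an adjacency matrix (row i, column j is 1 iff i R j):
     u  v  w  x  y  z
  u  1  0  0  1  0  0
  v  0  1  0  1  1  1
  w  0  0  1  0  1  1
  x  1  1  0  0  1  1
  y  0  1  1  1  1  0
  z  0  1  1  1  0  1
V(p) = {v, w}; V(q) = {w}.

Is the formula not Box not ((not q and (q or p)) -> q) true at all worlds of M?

Yes

Let φ = not Box not ((not q and (q or p)) -> q). Evaluate φ at each world:
  u (successors {u, x}): φ is true.
  v (successors {v, x, y, z}): φ is true.
  w (successors {w, y, z}): φ is true.
  x (successors {u, v, y, z}): φ is true.
  y (successors {v, w, x, y}): φ is true.
  z (successors {v, w, x, z}): φ is true.
For instance, at v:
  At v: Box not ((not q and (q or p)) -> q) is false, so not Box not ((not q and (q or p)) -> q) is true.
    At v: Box not ((not q and (q or p)) -> q) requires not ((not q and (q or p)) -> q) at every successor {v, x, y, z}.
      not ((not q and (q or p)) -> q) fails at x, so Box not ((not q and (q or p)) -> q) is false at v.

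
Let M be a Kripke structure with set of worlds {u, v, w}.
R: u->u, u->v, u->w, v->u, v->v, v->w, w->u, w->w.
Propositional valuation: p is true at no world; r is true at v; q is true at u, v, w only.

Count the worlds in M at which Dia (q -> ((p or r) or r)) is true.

2

Let φ = Dia (q -> ((p or r) or r)). Evaluate φ at each world:
  u (successors {u, v, w}): φ is true.
  v (successors {u, v, w}): φ is true.
  w (successors {u, w}): φ is false.
For instance, at v:
  At v: Dia (q -> ((p or r) or r)) requires q -> ((p or r) or r) at some successor in {u, v, w}.
    q -> ((p or r) or r) holds at v, so Dia (q -> ((p or r) or r)) is true at v.
Satisfying worlds: {u, v}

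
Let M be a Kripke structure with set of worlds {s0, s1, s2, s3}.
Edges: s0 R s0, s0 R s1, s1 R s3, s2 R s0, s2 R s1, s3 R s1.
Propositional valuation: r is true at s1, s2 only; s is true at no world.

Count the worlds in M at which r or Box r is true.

3

Recall that Box ψ holds at a world iff ψ holds at every accessible world, and Dia ψ holds iff ψ holds at some accessible world.
Let φ = r or Box r. Evaluate φ at each world:
  s0 (successors {s0, s1}): φ is false.
  s1 (successors {s3}): φ is true.
  s2 (successors {s0, s1}): φ is true.
  s3 (successors {s1}): φ is true.
For instance, at s3:
  At s3: r is false, Box r is true, so r or Box r is true.
    At s3: Box r requires r at every successor {s1}.
      At s1: r is true.
    So Box r is true at s3.
Satisfying worlds: {s1, s2, s3}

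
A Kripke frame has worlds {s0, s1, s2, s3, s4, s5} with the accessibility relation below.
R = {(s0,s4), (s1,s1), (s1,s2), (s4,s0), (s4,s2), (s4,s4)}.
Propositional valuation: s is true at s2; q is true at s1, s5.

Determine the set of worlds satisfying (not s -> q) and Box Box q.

Let φ = (not s -> q) and Box Box q. Evaluate φ at each world:
  s0 (successors {s4}): φ is false.
  s1 (successors {s1, s2}): φ is false.
  s2 (successors ∅): φ is true.
  s3 (successors ∅): φ is false.
  s4 (successors {s0, s2, s4}): φ is false.
  s5 (successors ∅): φ is true.
For instance, at s4:
  At s4: not s -> q is false, Box Box q is false, so (not s -> q) and Box Box q is false.
    At s4: Box Box q requires Box q at every successor {s0, s2, s4}.
      Box q fails at s0, so Box Box q is false at s4.
Satisfying worlds: {s2, s5}

s2, s5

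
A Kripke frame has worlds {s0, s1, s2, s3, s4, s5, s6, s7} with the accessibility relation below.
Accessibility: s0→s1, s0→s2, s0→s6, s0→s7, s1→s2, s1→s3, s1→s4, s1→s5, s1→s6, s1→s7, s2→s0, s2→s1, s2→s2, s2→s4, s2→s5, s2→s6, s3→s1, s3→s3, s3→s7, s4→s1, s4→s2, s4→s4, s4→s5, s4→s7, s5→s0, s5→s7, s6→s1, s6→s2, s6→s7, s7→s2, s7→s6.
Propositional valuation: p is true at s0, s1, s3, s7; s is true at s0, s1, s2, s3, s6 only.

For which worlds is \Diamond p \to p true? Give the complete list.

s0, s1, s3, s7

Recall that \Diamond ψ holds at a world iff ψ holds at some accessible world.
Let φ = \Diamond p \to p. Evaluate φ at each world:
  s0 (successors {s1, s2, s6, s7}): φ is true.
  s1 (successors {s2, s3, s4, s5, s6, s7}): φ is true.
  s2 (successors {s0, s1, s2, s4, s5, s6}): φ is false.
  s3 (successors {s1, s3, s7}): φ is true.
  s4 (successors {s1, s2, s4, s5, s7}): φ is false.
  s5 (successors {s0, s7}): φ is false.
  s6 (successors {s1, s2, s7}): φ is false.
  s7 (successors {s2, s6}): φ is true.
For instance, at s6:
  At s6: \Diamond p is true, p is false, so \Diamond p \to p is false.
    At s6: \Diamond p requires p at some successor in {s1, s2, s7}.
      p holds at s1, so \Diamond p is true at s6.
Satisfying worlds: {s0, s1, s3, s7}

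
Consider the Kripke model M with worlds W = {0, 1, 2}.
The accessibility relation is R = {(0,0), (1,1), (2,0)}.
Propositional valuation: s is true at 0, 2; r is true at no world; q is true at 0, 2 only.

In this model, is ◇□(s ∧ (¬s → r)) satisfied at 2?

Yes

Recall that □ψ holds at a world iff ψ holds at every accessible world, and ◇ψ holds iff ψ holds at some accessible world.
At 2: ◇□(s ∧ (¬s → r)) requires □(s ∧ (¬s → r)) at some successor in {0}.
  □(s ∧ (¬s → r)) holds at 0, so ◇□(s ∧ (¬s → r)) is true at 2.
    At 0: □(s ∧ (¬s → r)) requires s ∧ (¬s → r) at every successor {0}.
      At 0: s ∧ (¬s → r) is true.
    So □(s ∧ (¬s → r)) is true at 0.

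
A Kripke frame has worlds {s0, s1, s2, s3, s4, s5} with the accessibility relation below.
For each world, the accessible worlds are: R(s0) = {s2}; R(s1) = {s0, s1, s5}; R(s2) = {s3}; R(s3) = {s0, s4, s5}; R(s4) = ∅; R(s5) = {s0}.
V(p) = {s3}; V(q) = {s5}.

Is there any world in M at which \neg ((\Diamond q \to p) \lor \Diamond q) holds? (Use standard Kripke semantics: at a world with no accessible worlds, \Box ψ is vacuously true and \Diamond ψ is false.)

Let φ = \neg ((\Diamond q \to p) \lor \Diamond q). Evaluate φ at each world:
  s0 (successors {s2}): φ is false.
  s1 (successors {s0, s1, s5}): φ is false.
  s2 (successors {s3}): φ is false.
  s3 (successors {s0, s4, s5}): φ is false.
  s4 (successors ∅): φ is false.
  s5 (successors {s0}): φ is false.
For instance, at s3:
  At s3: (\Diamond q \to p) \lor \Diamond q is true, so \neg ((\Diamond q \to p) \lor \Diamond q) is false.
    At s3: \Diamond q \to p is true, \Diamond q is true, so (\Diamond q \to p) \lor \Diamond q is true.
      At s3: \Diamond q is true, p is true, so \Diamond q \to p is true.
      At s3: \Diamond q requires q at some successor in {s0, s4, s5}.
        q holds at s5, so \Diamond q is true at s3.

No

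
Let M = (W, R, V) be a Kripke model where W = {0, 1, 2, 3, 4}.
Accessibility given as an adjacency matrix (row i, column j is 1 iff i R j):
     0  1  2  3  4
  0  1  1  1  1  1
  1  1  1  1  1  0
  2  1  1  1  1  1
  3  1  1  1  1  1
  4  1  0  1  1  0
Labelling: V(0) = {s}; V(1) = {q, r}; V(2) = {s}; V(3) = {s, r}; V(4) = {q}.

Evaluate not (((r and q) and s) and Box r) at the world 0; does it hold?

At 0: ((r and q) and s) and Box r is false, so not (((r and q) and s) and Box r) is true.
  At 0: (r and q) and s is false, Box r is false, so ((r and q) and s) and Box r is false.
    At 0: Box r requires r at every successor {0, 1, 2, 3, 4}.
      r fails at 0, so Box r is false at 0.

Yes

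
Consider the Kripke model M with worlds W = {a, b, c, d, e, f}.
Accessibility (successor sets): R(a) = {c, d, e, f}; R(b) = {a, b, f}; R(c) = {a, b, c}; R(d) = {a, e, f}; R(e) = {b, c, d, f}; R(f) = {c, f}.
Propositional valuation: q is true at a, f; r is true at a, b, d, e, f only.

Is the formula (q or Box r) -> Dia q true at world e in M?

Yes

At e: q or Box r is false, Dia q is true, so (q or Box r) -> Dia q is true.
  At e: q is false, Box r is false, so q or Box r is false.
    At e: Box r requires r at every successor {b, c, d, f}.
      r fails at c, so Box r is false at e.
  At e: Dia q requires q at some successor in {b, c, d, f}.
    q holds at f, so Dia q is true at e.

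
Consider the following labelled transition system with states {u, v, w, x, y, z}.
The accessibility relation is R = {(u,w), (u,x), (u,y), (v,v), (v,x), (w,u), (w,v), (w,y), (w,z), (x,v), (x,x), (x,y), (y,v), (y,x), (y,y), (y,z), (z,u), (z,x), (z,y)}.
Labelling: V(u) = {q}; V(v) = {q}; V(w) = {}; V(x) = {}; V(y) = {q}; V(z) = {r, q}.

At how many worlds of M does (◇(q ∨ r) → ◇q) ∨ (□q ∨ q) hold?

6

Recall that □ψ holds at a world iff ψ holds at every accessible world, and ◇ψ holds iff ψ holds at some accessible world.
Let φ = (◇(q ∨ r) → ◇q) ∨ (□q ∨ q). Evaluate φ at each world:
  u (successors {w, x, y}): φ is true.
  v (successors {v, x}): φ is true.
  w (successors {u, v, y, z}): φ is true.
  x (successors {v, x, y}): φ is true.
  y (successors {v, x, y, z}): φ is true.
  z (successors {u, x, y}): φ is true.
For instance, at v:
  At v: ◇(q ∨ r) → ◇q is true, □q ∨ q is true, so (◇(q ∨ r) → ◇q) ∨ (□q ∨ q) is true.
    At v: ◇(q ∨ r) is true, ◇q is true, so ◇(q ∨ r) → ◇q is true.
      At v: ◇(q ∨ r) requires q ∨ r at some successor in {v, x}.
        q ∨ r holds at v, so ◇(q ∨ r) is true at v.
      At v: ◇q requires q at some successor in {v, x}.
        q holds at v, so ◇q is true at v.
    At v: □q is false, q is true, so □q ∨ q is true.
      At v: □q requires q at every successor {v, x}.
        q fails at x, so □q is false at v.
Satisfying worlds: {u, v, w, x, y, z}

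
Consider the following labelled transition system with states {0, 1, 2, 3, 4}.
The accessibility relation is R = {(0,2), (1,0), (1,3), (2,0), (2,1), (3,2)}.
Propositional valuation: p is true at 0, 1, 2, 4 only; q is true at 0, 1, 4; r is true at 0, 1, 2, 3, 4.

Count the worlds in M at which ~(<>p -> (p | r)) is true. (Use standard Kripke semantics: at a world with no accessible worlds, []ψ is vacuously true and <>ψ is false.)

Recall that <>ψ holds at a world iff ψ holds at some accessible world.
Let φ = ~(<>p -> (p | r)). Evaluate φ at each world:
  0 (successors {2}): φ is false.
  1 (successors {0, 3}): φ is false.
  2 (successors {0, 1}): φ is false.
  3 (successors {2}): φ is false.
  4 (successors ∅): φ is false.
For instance, at 1:
  At 1: <>p -> (p | r) is true, so ~(<>p -> (p | r)) is false.
    At 1: <>p is true, p | r is true, so <>p -> (p | r) is true.
      At 1: <>p requires p at some successor in {0, 3}.
        p holds at 0, so <>p is true at 1.
Satisfying worlds: none.

0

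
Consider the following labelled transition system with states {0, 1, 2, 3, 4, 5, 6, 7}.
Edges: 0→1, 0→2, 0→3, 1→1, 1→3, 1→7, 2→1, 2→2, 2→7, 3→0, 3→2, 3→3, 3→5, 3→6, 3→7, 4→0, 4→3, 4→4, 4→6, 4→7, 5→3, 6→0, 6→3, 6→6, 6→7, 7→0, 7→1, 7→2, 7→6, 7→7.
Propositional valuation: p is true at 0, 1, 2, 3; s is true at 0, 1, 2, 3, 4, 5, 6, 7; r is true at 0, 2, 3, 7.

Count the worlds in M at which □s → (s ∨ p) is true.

Let φ = □s → (s ∨ p). Evaluate φ at each world:
  0 (successors {1, 2, 3}): φ is true.
  1 (successors {1, 3, 7}): φ is true.
  2 (successors {1, 2, 7}): φ is true.
  3 (successors {0, 2, 3, 5, 6, 7}): φ is true.
  4 (successors {0, 3, 4, 6, 7}): φ is true.
  5 (successors {3}): φ is true.
  6 (successors {0, 3, 6, 7}): φ is true.
  7 (successors {0, 1, 2, 6, 7}): φ is true.
For instance, at 2:
  At 2: □s is true, s ∨ p is true, so □s → (s ∨ p) is true.
    At 2: □s requires s at every successor {1, 2, 7}.
      At 1: s is true.
      At 2: s is true.
      At 7: s is true.
    So □s is true at 2.
Satisfying worlds: {0, 1, 2, 3, 4, 5, 6, 7}

8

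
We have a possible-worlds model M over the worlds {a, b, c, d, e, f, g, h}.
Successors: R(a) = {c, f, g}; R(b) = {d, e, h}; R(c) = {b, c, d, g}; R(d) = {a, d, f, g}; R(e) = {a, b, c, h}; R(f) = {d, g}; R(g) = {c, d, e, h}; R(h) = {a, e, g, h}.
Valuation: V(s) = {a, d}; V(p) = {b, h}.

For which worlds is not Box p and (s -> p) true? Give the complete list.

Recall that Box ψ holds at a world iff ψ holds at every accessible world, and Dia ψ holds iff ψ holds at some accessible world.
Let φ = not Box p and (s -> p). Evaluate φ at each world:
  a (successors {c, f, g}): φ is false.
  b (successors {d, e, h}): φ is true.
  c (successors {b, c, d, g}): φ is true.
  d (successors {a, d, f, g}): φ is false.
  e (successors {a, b, c, h}): φ is true.
  f (successors {d, g}): φ is true.
  g (successors {c, d, e, h}): φ is true.
  h (successors {a, e, g, h}): φ is true.
For instance, at d:
  At d: not Box p is true, s -> p is false, so not Box p and (s -> p) is false.
    At d: Box p is false, so not Box p is true.
      At d: Box p requires p at every successor {a, d, f, g}.
        p fails at a, so Box p is false at d.
Satisfying worlds: {b, c, e, f, g, h}

b, c, e, f, g, h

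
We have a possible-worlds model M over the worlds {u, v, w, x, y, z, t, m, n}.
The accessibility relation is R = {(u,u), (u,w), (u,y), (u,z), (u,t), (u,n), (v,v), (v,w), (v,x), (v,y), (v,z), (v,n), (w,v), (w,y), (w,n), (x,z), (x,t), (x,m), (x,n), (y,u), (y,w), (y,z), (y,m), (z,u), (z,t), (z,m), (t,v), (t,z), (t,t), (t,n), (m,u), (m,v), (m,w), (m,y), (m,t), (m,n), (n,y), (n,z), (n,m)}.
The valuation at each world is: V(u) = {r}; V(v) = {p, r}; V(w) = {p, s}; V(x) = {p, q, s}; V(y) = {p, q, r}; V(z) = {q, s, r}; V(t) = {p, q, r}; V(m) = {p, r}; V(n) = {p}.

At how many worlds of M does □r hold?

Let φ = □r. Evaluate φ at each world:
  u (successors {u, w, y, z, t, n}): φ is false.
  v (successors {v, w, x, y, z, n}): φ is false.
  w (successors {v, y, n}): φ is false.
  x (successors {z, t, m, n}): φ is false.
  y (successors {u, w, z, m}): φ is false.
  z (successors {u, t, m}): φ is true.
  t (successors {v, z, t, n}): φ is false.
  m (successors {u, v, w, y, t, n}): φ is false.
  n (successors {y, z, m}): φ is true.
For instance, at n:
  At n: □r requires r at every successor {y, z, m}.
    At y: r is true.
    At z: r is true.
    At m: r is true.
  So □r is true at n.
Satisfying worlds: {z, n}

2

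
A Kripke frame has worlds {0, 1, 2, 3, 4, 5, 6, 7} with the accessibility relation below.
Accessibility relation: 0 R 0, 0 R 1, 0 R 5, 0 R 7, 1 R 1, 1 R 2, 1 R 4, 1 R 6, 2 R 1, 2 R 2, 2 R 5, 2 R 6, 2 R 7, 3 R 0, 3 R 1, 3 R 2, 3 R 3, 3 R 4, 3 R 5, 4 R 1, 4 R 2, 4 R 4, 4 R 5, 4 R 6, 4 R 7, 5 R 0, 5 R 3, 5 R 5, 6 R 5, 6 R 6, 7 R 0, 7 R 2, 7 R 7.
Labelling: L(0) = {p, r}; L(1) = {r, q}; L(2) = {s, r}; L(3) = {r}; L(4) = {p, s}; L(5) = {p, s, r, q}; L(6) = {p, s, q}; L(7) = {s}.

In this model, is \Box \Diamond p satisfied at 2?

At 2: \Box \Diamond p requires \Diamond p at every successor {1, 2, 5, 6, 7}.
  At 1: \Diamond p is true.
  At 2: \Diamond p is true.
  At 5: \Diamond p is true.
  At 6: \Diamond p is true.
  At 7: \Diamond p is true.
So \Box \Diamond p is true at 2.

Yes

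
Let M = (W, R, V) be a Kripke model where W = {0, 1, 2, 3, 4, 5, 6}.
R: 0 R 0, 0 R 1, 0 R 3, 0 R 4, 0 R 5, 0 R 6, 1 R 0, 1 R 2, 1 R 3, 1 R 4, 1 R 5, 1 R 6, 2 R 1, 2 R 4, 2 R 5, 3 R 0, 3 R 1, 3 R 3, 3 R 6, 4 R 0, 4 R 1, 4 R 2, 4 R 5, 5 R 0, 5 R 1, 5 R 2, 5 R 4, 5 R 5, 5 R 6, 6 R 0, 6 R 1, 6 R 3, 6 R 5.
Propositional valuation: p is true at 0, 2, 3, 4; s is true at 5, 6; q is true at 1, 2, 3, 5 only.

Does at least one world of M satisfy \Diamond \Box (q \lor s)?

Let φ = \Diamond \Box (q \lor s). Evaluate φ at each world:
  0 (successors {0, 1, 3, 4, 5, 6}): φ is false.
  1 (successors {0, 2, 3, 4, 5, 6}): φ is false.
  2 (successors {1, 4, 5}): φ is false.
  3 (successors {0, 1, 3, 6}): φ is false.
  4 (successors {0, 1, 2, 5}): φ is false.
  5 (successors {0, 1, 2, 4, 5, 6}): φ is false.
  6 (successors {0, 1, 3, 5}): φ is false.
For instance, at 6:
  At 6: \Diamond \Box (q \lor s) requires \Box (q \lor s) at some successor in {0, 1, 3, 5}.
    At 0: \Box (q \lor s) is false.
    At 1: \Box (q \lor s) is false.
    At 3: \Box (q \lor s) is false.
    At 5: \Box (q \lor s) is false.
  So \Diamond \Box (q \lor s) is false at 6.

No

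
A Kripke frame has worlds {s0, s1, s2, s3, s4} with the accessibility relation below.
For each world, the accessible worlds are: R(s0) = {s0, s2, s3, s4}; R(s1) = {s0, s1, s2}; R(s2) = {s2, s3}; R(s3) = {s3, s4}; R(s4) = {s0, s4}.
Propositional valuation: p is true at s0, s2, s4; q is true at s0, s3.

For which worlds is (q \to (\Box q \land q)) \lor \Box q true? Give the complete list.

s1, s2, s4

Recall that \Box ψ holds at a world iff ψ holds at every accessible world, and \Diamond ψ holds iff ψ holds at some accessible world.
Let φ = (q \to (\Box q \land q)) \lor \Box q. Evaluate φ at each world:
  s0 (successors {s0, s2, s3, s4}): φ is false.
  s1 (successors {s0, s1, s2}): φ is true.
  s2 (successors {s2, s3}): φ is true.
  s3 (successors {s3, s4}): φ is false.
  s4 (successors {s0, s4}): φ is true.
For instance, at s0:
  At s0: q \to (\Box q \land q) is false, \Box q is false, so (q \to (\Box q \land q)) \lor \Box q is false.
    At s0: q is true, \Box q \land q is false, so q \to (\Box q \land q) is false.
      At s0: \Box q is false, q is true, so \Box q \land q is false.
    At s0: \Box q requires q at every successor {s0, s2, s3, s4}.
      q fails at s2, so \Box q is false at s0.
Satisfying worlds: {s1, s2, s4}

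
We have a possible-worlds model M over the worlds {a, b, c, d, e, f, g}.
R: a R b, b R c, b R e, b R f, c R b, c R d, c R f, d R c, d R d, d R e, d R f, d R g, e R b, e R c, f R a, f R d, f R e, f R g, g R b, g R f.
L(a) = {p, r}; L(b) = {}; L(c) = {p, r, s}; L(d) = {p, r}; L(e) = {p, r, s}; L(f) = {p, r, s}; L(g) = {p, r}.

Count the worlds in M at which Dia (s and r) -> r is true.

6

Let φ = Dia (s and r) -> r. Evaluate φ at each world:
  a (successors {b}): φ is true.
  b (successors {c, e, f}): φ is false.
  c (successors {b, d, f}): φ is true.
  d (successors {c, d, e, f, g}): φ is true.
  e (successors {b, c}): φ is true.
  f (successors {a, d, e, g}): φ is true.
  g (successors {b, f}): φ is true.
For instance, at g:
  At g: Dia (s and r) is true, r is true, so Dia (s and r) -> r is true.
    At g: Dia (s and r) requires s and r at some successor in {b, f}.
      s and r holds at f, so Dia (s and r) is true at g.
Satisfying worlds: {a, c, d, e, f, g}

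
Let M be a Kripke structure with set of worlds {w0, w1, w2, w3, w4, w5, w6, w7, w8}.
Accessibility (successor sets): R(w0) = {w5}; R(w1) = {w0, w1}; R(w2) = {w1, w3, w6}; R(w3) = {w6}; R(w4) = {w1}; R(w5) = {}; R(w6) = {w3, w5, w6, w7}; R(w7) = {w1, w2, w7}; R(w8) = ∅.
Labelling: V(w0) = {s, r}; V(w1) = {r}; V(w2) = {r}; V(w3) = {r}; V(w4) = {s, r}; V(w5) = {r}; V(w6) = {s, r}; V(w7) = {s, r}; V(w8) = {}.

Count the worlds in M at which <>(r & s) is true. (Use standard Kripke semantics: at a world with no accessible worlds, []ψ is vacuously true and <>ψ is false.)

Let φ = <>(r & s). Evaluate φ at each world:
  w0 (successors {w5}): φ is false.
  w1 (successors {w0, w1}): φ is true.
  w2 (successors {w1, w3, w6}): φ is true.
  w3 (successors {w6}): φ is true.
  w4 (successors {w1}): φ is false.
  w5 (successors ∅): φ is false.
  w6 (successors {w3, w5, w6, w7}): φ is true.
  w7 (successors {w1, w2, w7}): φ is true.
  w8 (successors ∅): φ is false.
For instance, at w3:
  At w3: <>(r & s) requires r & s at some successor in {w6}.
    r & s holds at w6, so <>(r & s) is true at w3.
Satisfying worlds: {w1, w2, w3, w6, w7}

5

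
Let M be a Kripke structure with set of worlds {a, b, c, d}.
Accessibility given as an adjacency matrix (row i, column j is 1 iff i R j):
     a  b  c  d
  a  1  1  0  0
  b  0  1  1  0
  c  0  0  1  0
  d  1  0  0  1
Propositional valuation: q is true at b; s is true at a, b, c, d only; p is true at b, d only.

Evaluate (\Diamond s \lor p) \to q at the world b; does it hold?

At b: \Diamond s \lor p is true, q is true, so (\Diamond s \lor p) \to q is true.
  At b: \Diamond s is true, p is true, so \Diamond s \lor p is true.
    At b: \Diamond s requires s at some successor in {b, c}.
      s holds at b, so \Diamond s is true at b.

Yes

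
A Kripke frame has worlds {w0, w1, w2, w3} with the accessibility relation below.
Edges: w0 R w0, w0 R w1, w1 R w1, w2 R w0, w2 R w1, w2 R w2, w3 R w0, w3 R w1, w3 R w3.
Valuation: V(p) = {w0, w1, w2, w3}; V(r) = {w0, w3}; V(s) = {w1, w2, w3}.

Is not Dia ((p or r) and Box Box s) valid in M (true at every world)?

Recall that Box ψ holds at a world iff ψ holds at every accessible world, and Dia ψ holds iff ψ holds at some accessible world.
Let φ = not Dia ((p or r) and Box Box s). Evaluate φ at each world:
  w0 (successors {w0, w1}): φ is false.
  w1 (successors {w1}): φ is false.
  w2 (successors {w0, w1, w2}): φ is false.
  w3 (successors {w0, w1, w3}): φ is false.
Detail at w0 (counterexample):
  At w0: Dia ((p or r) and Box Box s) is true, so not Dia ((p or r) and Box Box s) is false.
    At w0: Dia ((p or r) and Box Box s) requires (p or r) and Box Box s at some successor in {w0, w1}.
      (p or r) and Box Box s holds at w1, so Dia ((p or r) and Box Box s) is true at w0.

No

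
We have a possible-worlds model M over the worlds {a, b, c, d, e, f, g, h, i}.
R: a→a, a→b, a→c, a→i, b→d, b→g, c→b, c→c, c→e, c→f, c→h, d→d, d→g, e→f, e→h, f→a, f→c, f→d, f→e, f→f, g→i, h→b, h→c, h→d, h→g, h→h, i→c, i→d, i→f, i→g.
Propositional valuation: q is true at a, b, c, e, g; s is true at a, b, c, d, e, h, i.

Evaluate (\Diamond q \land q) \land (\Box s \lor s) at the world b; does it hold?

Yes

At b: \Diamond q \land q is true, \Box s \lor s is true, so (\Diamond q \land q) \land (\Box s \lor s) is true.
  At b: \Diamond q is true, q is true, so \Diamond q \land q is true.
    At b: \Diamond q requires q at some successor in {d, g}.
      q holds at g, so \Diamond q is true at b.
  At b: \Box s is false, s is true, so \Box s \lor s is true.
    At b: \Box s requires s at every successor {d, g}.
      s fails at g, so \Box s is false at b.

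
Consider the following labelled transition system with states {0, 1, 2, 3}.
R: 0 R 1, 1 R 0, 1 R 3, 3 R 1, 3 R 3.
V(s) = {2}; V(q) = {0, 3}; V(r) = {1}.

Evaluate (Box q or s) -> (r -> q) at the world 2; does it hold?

Yes

At 2: Box q or s is true, r -> q is true, so (Box q or s) -> (r -> q) is true.
  At 2: Box q is true, s is true, so Box q or s is true.
    At 2: no accessible worlds, so Box q holds vacuously.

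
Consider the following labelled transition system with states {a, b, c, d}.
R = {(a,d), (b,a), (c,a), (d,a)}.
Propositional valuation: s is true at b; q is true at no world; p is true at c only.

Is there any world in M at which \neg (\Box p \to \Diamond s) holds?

Let φ = \neg (\Box p \to \Diamond s). Evaluate φ at each world:
  a (successors {d}): φ is false.
  b (successors {a}): φ is false.
  c (successors {a}): φ is false.
  d (successors {a}): φ is false.
For instance, at b:
  At b: \Box p \to \Diamond s is true, so \neg (\Box p \to \Diamond s) is false.
    At b: \Box p is false, \Diamond s is false, so \Box p \to \Diamond s is true.
      At b: \Box p requires p at every successor {a}.
        p fails at a, so \Box p is false at b.
      At b: \Diamond s requires s at some successor in {a}.
        At a: s is false.
      So \Diamond s is false at b.

No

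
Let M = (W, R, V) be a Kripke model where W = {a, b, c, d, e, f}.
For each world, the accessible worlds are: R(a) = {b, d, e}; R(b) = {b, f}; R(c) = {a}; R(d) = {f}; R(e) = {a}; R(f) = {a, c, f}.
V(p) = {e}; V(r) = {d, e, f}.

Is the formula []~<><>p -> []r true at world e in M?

No

At e: []~<><>p is true, []r is false, so []~<><>p -> []r is false.
  At e: []~<><>p requires ~<><>p at every successor {a}.
      At a: <><>p is false, so ~<><>p is true.
  So []~<><>p is true at e.
  At e: []r requires r at every successor {a}.
    r fails at a, so []r is false at e.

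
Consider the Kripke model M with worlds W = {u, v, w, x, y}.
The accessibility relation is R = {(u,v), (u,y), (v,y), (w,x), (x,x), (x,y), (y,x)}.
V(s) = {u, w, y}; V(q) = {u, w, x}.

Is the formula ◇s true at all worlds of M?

No

Let φ = ◇s. Evaluate φ at each world:
  u (successors {v, y}): φ is true.
  v (successors {y}): φ is true.
  w (successors {x}): φ is false.
  x (successors {x, y}): φ is true.
  y (successors {x}): φ is false.
Detail at w (counterexample):
  At w: ◇s requires s at some successor in {x}.
    At x: s is false.
  So ◇s is false at w.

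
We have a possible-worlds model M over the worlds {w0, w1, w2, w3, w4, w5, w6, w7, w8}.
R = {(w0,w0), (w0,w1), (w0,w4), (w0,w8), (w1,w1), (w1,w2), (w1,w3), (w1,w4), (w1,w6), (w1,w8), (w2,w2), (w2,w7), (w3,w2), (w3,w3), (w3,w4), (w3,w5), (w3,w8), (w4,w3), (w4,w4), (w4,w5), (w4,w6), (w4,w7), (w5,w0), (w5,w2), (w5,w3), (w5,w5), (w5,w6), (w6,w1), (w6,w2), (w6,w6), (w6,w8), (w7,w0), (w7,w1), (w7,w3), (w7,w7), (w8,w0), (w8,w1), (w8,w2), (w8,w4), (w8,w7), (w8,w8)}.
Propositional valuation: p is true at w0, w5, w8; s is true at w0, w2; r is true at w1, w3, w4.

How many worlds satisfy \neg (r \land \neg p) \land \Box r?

Recall that \Box ψ holds at a world iff ψ holds at every accessible world, and \Diamond ψ holds iff ψ holds at some accessible world.
Let φ = \neg (r \land \neg p) \land \Box r. Evaluate φ at each world:
  w0 (successors {w0, w1, w4, w8}): φ is false.
  w1 (successors {w1, w2, w3, w4, w6, w8}): φ is false.
  w2 (successors {w2, w7}): φ is false.
  w3 (successors {w2, w3, w4, w5, w8}): φ is false.
  w4 (successors {w3, w4, w5, w6, w7}): φ is false.
  w5 (successors {w0, w2, w3, w5, w6}): φ is false.
  w6 (successors {w1, w2, w6, w8}): φ is false.
  w7 (successors {w0, w1, w3, w7}): φ is false.
  w8 (successors {w0, w1, w2, w4, w7, w8}): φ is false.
For instance, at w7:
  At w7: \neg (r \land \neg p) is true, \Box r is false, so \neg (r \land \neg p) \land \Box r is false.
    At w7: \Box r requires r at every successor {w0, w1, w3, w7}.
      r fails at w0, so \Box r is false at w7.
Satisfying worlds: none.

0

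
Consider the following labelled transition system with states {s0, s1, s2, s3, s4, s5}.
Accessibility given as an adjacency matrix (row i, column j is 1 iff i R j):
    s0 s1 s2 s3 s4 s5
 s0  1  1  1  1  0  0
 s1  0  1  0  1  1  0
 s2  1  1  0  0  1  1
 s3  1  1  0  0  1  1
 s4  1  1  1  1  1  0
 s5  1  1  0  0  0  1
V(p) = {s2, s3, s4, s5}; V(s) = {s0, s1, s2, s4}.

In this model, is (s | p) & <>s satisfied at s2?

At s2: s | p is true, <>s is true, so (s | p) & <>s is true.
  At s2: <>s requires s at some successor in {s0, s1, s4, s5}.
    s holds at s0, so <>s is true at s2.

Yes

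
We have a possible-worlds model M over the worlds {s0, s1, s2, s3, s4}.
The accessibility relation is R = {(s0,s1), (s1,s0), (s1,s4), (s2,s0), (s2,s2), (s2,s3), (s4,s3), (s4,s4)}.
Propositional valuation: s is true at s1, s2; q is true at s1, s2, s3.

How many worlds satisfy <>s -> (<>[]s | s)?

4

Let φ = <>s -> (<>[]s | s). Evaluate φ at each world:
  s0 (successors {s1}): φ is false.
  s1 (successors {s0, s4}): φ is true.
  s2 (successors {s0, s2, s3}): φ is true.
  s3 (successors ∅): φ is true.
  s4 (successors {s3, s4}): φ is true.
For instance, at s2:
  At s2: <>s is true, <>[]s | s is true, so <>s -> (<>[]s | s) is true.
    At s2: <>s requires s at some successor in {s0, s2, s3}.
      s holds at s2, so <>s is true at s2.
    At s2: <>[]s is true, s is true, so <>[]s | s is true.
      At s2: <>[]s requires []s at some successor in {s0, s2, s3}.
        []s holds at s0, so <>[]s is true at s2.
Satisfying worlds: {s1, s2, s3, s4}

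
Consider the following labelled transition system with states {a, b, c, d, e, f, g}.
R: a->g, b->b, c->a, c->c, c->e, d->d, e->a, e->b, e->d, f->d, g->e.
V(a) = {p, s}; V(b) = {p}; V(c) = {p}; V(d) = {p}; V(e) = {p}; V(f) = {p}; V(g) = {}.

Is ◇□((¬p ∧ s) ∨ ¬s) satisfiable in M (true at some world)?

Yes

Recall that □ψ holds at a world iff ψ holds at every accessible world, and ◇ψ holds iff ψ holds at some accessible world.
Let φ = ◇□((¬p ∧ s) ∨ ¬s). Evaluate φ at each world:
  a (successors {g}): φ is true.
  b (successors {b}): φ is true.
  c (successors {a, c, e}): φ is true.
  d (successors {d}): φ is true.
  e (successors {a, b, d}): φ is true.
  f (successors {d}): φ is true.
  g (successors {e}): φ is false.
Detail at a (witness):
  At a: ◇□((¬p ∧ s) ∨ ¬s) requires □((¬p ∧ s) ∨ ¬s) at some successor in {g}.
    □((¬p ∧ s) ∨ ¬s) holds at g, so ◇□((¬p ∧ s) ∨ ¬s) is true at a.
      At g: □((¬p ∧ s) ∨ ¬s) requires (¬p ∧ s) ∨ ¬s at every successor {e}.
        At e: (¬p ∧ s) ∨ ¬s is true.
      So □((¬p ∧ s) ∨ ¬s) is true at g.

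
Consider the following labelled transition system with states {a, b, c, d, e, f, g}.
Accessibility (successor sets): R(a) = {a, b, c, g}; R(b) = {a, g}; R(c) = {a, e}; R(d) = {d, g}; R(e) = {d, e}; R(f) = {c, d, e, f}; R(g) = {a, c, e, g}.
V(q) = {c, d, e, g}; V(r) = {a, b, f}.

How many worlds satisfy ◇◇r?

6

Recall that ◇ψ holds at a world iff ψ holds at some accessible world.
Let φ = ◇◇r. Evaluate φ at each world:
  a (successors {a, b, c, g}): φ is true.
  b (successors {a, g}): φ is true.
  c (successors {a, e}): φ is true.
  d (successors {d, g}): φ is true.
  e (successors {d, e}): φ is false.
  f (successors {c, d, e, f}): φ is true.
  g (successors {a, c, e, g}): φ is true.
For instance, at d:
  At d: ◇◇r requires ◇r at some successor in {d, g}.
    ◇r holds at g, so ◇◇r is true at d.
      At g: ◇r requires r at some successor in {a, c, e, g}.
        r holds at a, so ◇r is true at g.
Satisfying worlds: {a, b, c, d, f, g}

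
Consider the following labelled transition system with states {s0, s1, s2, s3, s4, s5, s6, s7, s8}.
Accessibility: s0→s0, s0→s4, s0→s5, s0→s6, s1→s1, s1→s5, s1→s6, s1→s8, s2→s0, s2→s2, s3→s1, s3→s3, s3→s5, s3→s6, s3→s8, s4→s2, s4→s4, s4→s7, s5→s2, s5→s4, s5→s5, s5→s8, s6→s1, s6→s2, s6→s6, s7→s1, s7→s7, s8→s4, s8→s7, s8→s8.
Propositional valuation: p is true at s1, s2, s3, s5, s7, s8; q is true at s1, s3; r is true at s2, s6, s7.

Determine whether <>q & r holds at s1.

At s1: <>q is true, r is false, so <>q & r is false.
  At s1: <>q requires q at some successor in {s1, s5, s6, s8}.
    q holds at s1, so <>q is true at s1.

No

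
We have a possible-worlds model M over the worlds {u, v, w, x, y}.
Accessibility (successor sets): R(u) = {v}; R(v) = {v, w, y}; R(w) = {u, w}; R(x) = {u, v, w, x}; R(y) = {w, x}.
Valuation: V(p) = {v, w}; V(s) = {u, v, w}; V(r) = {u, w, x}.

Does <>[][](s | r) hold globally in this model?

Recall that []ψ holds at a world iff ψ holds at every accessible world, and <>ψ holds iff ψ holds at some accessible world.
Let φ = <>[][](s | r). Evaluate φ at each world:
  u (successors {v}): φ is false.
  v (successors {v, w, y}): φ is true.
  w (successors {u, w}): φ is true.
  x (successors {u, v, w, x}): φ is true.
  y (successors {w, x}): φ is true.
Detail at u (counterexample):
  At u: <>[][](s | r) requires [][](s | r) at some successor in {v}.
    At v: [][](s | r) is false.
  So <>[][](s | r) is false at u.

No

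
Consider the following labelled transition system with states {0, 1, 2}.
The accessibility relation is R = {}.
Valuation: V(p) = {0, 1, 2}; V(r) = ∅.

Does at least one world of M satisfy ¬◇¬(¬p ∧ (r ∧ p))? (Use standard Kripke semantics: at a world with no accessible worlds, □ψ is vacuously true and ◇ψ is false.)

Yes

Let φ = ¬◇¬(¬p ∧ (r ∧ p)). Evaluate φ at each world:
  0 (successors ∅): φ is true.
  1 (successors ∅): φ is true.
  2 (successors ∅): φ is true.
Detail at 0 (witness):
  At 0: ◇¬(¬p ∧ (r ∧ p)) is false, so ¬◇¬(¬p ∧ (r ∧ p)) is true.
    At 0: no accessible worlds, so ◇¬(¬p ∧ (r ∧ p)) is false.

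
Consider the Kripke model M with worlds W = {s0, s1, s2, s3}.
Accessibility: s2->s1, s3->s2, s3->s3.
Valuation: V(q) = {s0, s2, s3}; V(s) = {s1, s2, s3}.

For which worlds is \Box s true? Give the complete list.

s0, s1, s2, s3

Let φ = \Box s. Evaluate φ at each world:
  s0 (successors ∅): φ is true.
  s1 (successors ∅): φ is true.
  s2 (successors {s1}): φ is true.
  s3 (successors {s2, s3}): φ is true.
For instance, at s2:
  At s2: \Box s requires s at every successor {s1}.
    At s1: s is true.
  So \Box s is true at s2.
Satisfying worlds: {s0, s1, s2, s3}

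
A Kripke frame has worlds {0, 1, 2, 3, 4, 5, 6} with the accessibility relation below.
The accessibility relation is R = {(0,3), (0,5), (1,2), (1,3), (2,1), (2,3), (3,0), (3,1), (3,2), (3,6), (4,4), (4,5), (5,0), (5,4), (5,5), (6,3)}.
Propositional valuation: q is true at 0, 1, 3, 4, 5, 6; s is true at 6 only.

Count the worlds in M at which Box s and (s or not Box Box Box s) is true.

Let φ = Box s and (s or not Box Box Box s). Evaluate φ at each world:
  0 (successors {3, 5}): φ is false.
  1 (successors {2, 3}): φ is false.
  2 (successors {1, 3}): φ is false.
  3 (successors {0, 1, 2, 6}): φ is false.
  4 (successors {4, 5}): φ is false.
  5 (successors {0, 4, 5}): φ is false.
  6 (successors {3}): φ is false.
For instance, at 1:
  At 1: Box s is false, s or not Box Box Box s is true, so Box s and (s or not Box Box Box s) is false.
    At 1: Box s requires s at every successor {2, 3}.
      s fails at 2, so Box s is false at 1.
    At 1: s is false, not Box Box Box s is true, so s or not Box Box Box s is true.
      At 1: Box Box Box s is false, so not Box Box Box s is true.
Satisfying worlds: none.

0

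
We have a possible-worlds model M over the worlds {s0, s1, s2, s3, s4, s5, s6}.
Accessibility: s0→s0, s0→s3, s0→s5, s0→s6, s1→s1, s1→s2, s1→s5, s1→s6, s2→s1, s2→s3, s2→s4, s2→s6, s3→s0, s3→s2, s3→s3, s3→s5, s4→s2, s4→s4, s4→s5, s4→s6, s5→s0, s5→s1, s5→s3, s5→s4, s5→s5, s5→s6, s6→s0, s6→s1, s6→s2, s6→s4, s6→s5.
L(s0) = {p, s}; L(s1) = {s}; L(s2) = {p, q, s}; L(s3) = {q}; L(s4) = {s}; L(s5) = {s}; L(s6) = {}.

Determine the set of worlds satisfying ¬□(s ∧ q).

Let φ = ¬□(s ∧ q). Evaluate φ at each world:
  s0 (successors {s0, s3, s5, s6}): φ is true.
  s1 (successors {s1, s2, s5, s6}): φ is true.
  s2 (successors {s1, s3, s4, s6}): φ is true.
  s3 (successors {s0, s2, s3, s5}): φ is true.
  s4 (successors {s2, s4, s5, s6}): φ is true.
  s5 (successors {s0, s1, s3, s4, s5, s6}): φ is true.
  s6 (successors {s0, s1, s2, s4, s5}): φ is true.
For instance, at s1:
  At s1: □(s ∧ q) is false, so ¬□(s ∧ q) is true.
    At s1: □(s ∧ q) requires s ∧ q at every successor {s1, s2, s5, s6}.
      s ∧ q fails at s1, so □(s ∧ q) is false at s1.
Satisfying worlds: {s0, s1, s2, s3, s4, s5, s6}

s0, s1, s2, s3, s4, s5, s6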